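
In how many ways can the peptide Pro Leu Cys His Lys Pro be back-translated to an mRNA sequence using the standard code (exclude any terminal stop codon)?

Pro: 4 codons.
Leu: 6 codons.
Cys: 2 codons.
His: 2 codons.
Lys: 2 codons.
Pro: 4 codons.
4 × 6 × 2 × 2 × 2 × 4 = 768.

768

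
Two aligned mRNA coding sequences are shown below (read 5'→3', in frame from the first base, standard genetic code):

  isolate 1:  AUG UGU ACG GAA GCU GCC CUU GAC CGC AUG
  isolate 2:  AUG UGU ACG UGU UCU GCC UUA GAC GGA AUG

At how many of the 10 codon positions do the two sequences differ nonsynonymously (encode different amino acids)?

3

Codon 1: AUG Met / AUG Met — identical.
Codon 2: UGU Cys / UGU Cys — identical.
Codon 3: ACG Thr / ACG Thr — identical.
Codon 4: GAA Glu / UGU Cys — nonsynonymous.
Codon 5: GCU Ala / UCU Ser — nonsynonymous.
Codon 6: GCC Ala / GCC Ala — identical.
Codon 7: CUU Leu / UUA Leu — synonymous.
Codon 8: GAC Asp / GAC Asp — identical.
Codon 9: CGC Arg / GGA Gly — nonsynonymous.
Codon 10: AUG Met / AUG Met — identical.
Nonsynonymous differences: 3.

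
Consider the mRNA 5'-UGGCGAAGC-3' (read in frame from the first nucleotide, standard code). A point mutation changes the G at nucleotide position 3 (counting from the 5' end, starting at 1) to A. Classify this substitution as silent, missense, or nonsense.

nonsense

Position 3 falls in codon 1: UGG → Trp.
After the substitution the codon is UGA → Stop.
The new codon is a stop codon, so this is a nonsense mutation.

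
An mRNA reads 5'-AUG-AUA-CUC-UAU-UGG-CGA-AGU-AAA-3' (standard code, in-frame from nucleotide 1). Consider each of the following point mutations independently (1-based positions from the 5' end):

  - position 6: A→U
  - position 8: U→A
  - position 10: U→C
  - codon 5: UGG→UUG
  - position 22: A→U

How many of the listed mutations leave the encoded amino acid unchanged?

1

Codon 2: AUA (Ile) → AUU (Ile) — synonymous.
Codon 3: CUC (Leu) → CAC (His) — missense.
Codon 4: UAU (Tyr) → CAU (His) — missense.
Codon 5: UGG (Trp) → UUG (Leu) — missense.
Codon 8: AAA (Lys) → UAA (Stop) — nonsense.
Synonymous: 1 of 5.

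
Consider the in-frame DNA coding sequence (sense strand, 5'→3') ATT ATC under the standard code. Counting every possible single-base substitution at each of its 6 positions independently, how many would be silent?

4

Codon 1 (ATT, Ile): 2 synonymous substitutions.
Codon 2 (ATC, Ile): 2 synonymous substitutions.
Total: 2 + 2 = 4.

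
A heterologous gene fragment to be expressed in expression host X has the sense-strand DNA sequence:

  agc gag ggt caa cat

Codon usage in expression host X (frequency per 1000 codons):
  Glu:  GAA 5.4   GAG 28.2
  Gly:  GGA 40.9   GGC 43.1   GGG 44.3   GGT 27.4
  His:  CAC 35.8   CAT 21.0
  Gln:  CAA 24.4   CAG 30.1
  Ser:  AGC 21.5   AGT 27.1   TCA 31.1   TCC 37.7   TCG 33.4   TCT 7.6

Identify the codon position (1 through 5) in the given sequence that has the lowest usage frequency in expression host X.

Codon 1 AGC (Ser): 21.5 per 1000.
Codon 2 GAG (Glu): 28.2 per 1000.
Codon 3 GGT (Gly): 27.4 per 1000.
Codon 4 CAA (Gln): 24.4 per 1000.
Codon 5 CAT (His): 21.0 per 1000.
Lowest frequency is 21.0 at codon 5.

5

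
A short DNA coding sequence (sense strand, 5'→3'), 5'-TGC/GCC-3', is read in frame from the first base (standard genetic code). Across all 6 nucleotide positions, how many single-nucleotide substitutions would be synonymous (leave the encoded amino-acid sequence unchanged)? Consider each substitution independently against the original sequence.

4

Codon 1 (TGC, Cys): 1 synonymous substitution.
Codon 2 (GCC, Ala): 3 synonymous substitutions.
Total: 1 + 3 = 4.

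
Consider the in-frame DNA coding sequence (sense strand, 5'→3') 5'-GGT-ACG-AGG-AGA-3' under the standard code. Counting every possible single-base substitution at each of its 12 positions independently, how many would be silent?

10

Codon 1 (GGT, Gly): 3 synonymous substitutions.
Codon 2 (ACG, Thr): 3 synonymous substitutions.
Codon 3 (AGG, Arg): 2 synonymous substitutions.
Codon 4 (AGA, Arg): 2 synonymous substitutions.
Total: 3 + 3 + 2 + 2 = 10.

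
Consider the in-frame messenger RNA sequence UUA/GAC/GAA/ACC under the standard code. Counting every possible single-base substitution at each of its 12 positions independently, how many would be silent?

Codon 1 (UUA, Leu): 2 synonymous substitutions.
Codon 2 (GAC, Asp): 1 synonymous substitution.
Codon 3 (GAA, Glu): 1 synonymous substitution.
Codon 4 (ACC, Thr): 3 synonymous substitutions.
Total: 2 + 1 + 1 + 3 = 7.

7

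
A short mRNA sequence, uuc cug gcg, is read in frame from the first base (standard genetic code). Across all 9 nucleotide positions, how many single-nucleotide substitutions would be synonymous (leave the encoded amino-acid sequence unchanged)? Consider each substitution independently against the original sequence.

Codon 1 (UUC, Phe): 1 synonymous substitution.
Codon 2 (CUG, Leu): 4 synonymous substitutions.
Codon 3 (GCG, Ala): 3 synonymous substitutions.
Total: 1 + 4 + 3 = 8.

8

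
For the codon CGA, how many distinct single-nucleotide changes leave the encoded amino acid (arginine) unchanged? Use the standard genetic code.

Position 1: AGA → 1 synonymous.
Position 2: none → 0 synonymous.
Position 3: CGU, CGC, CGG → 3 synonymous.
Total: 1 + 0 + 3 = 4.

4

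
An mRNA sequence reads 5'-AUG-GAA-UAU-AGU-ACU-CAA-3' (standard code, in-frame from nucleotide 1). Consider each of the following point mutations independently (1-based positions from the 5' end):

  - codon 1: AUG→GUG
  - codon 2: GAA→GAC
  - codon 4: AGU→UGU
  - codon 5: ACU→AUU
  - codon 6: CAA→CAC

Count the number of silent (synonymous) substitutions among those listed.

0

Codon 1: AUG (Met) → GUG (Val) — missense.
Codon 2: GAA (Glu) → GAC (Asp) — missense.
Codon 4: AGU (Ser) → UGU (Cys) — missense.
Codon 5: ACU (Thr) → AUU (Ile) — missense.
Codon 6: CAA (Gln) → CAC (His) — missense.
Synonymous: 0 of 5.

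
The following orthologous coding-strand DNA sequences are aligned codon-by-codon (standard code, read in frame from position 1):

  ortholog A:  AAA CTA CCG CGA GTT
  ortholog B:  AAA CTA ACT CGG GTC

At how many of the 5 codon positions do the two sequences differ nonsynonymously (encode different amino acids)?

Codon 1: AAA Lys / AAA Lys — identical.
Codon 2: CTA Leu / CTA Leu — identical.
Codon 3: CCG Pro / ACT Thr — nonsynonymous.
Codon 4: CGA Arg / CGG Arg — synonymous.
Codon 5: GTT Val / GTC Val — synonymous.
Nonsynonymous differences: 1.

1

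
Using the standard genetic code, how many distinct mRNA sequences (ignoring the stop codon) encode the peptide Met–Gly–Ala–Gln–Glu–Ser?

384

Met: 1 codon.
Gly: 4 codons.
Ala: 4 codons.
Gln: 2 codons.
Glu: 2 codons.
Ser: 6 codons.
1 × 4 × 4 × 2 × 2 × 6 = 384.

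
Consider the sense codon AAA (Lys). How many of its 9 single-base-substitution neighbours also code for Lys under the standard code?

Position 1: none → 0 synonymous.
Position 2: none → 0 synonymous.
Position 3: AAG → 1 synonymous.
Total: 0 + 0 + 1 = 1.

1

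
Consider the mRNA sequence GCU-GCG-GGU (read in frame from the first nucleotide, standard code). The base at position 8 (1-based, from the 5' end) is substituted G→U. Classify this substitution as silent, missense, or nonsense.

Position 8 falls in codon 3: GGU → Gly.
After the substitution the codon is GUU → Val.
Gly ≠ Val, so this is a missense mutation.

missense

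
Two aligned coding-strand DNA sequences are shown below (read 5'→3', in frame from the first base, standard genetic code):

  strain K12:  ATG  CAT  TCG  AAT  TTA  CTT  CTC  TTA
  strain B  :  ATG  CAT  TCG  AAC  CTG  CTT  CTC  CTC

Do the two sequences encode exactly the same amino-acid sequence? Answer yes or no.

Codon 1: ATG Met / ATG Met — identical.
Codon 2: CAT His / CAT His — identical.
Codon 3: TCG Ser / TCG Ser — identical.
Codon 4: AAT Asn / AAC Asn — synonymous.
Codon 5: TTA Leu / CTG Leu — synonymous.
Codon 6: CTT Leu / CTT Leu — identical.
Codon 7: CTC Leu / CTC Leu — identical.
Codon 8: TTA Leu / CTC Leu — synonymous.
Nonsynonymous differences: 0 → same protein.

yes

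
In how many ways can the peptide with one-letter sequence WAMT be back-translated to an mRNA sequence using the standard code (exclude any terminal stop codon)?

Trp: 1 codon.
Ala: 4 codons.
Met: 1 codon.
Thr: 4 codons.
1 × 4 × 1 × 4 = 16.

16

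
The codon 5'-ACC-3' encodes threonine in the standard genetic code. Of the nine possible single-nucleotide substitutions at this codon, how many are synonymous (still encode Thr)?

3

Position 1: none → 0 synonymous.
Position 2: none → 0 synonymous.
Position 3: ACT, ACA, ACG → 3 synonymous.
Total: 0 + 0 + 3 = 3.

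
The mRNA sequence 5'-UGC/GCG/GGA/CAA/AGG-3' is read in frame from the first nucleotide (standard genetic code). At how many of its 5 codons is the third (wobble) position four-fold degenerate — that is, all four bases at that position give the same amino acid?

Codon 1 UGC (Cys): third position 2-fold.
Codon 2 GCG (Ala): third position 4-fold.
Codon 3 GGA (Gly): third position 4-fold.
Codon 4 CAA (Gln): third position 2-fold.
Codon 5 AGG (Arg): third position 2-fold.
Four-fold degenerate third positions: 2.

2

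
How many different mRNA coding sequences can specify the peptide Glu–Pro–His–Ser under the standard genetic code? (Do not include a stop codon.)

Glu: 2 codons.
Pro: 4 codons.
His: 2 codons.
Ser: 6 codons.
2 × 4 × 2 × 6 = 96.

96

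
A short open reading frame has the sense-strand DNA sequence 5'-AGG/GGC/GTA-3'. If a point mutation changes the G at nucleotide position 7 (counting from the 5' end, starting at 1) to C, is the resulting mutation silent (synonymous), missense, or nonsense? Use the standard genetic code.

missense

Position 7 falls in codon 3: GTA → Val.
After the substitution the codon is CTA → Leu.
Val ≠ Leu, so this is a missense mutation.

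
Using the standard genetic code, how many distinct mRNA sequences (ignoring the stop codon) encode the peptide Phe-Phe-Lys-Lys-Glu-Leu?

192

Phe: 2 codons.
Phe: 2 codons.
Lys: 2 codons.
Lys: 2 codons.
Glu: 2 codons.
Leu: 6 codons.
2 × 2 × 2 × 2 × 2 × 6 = 192.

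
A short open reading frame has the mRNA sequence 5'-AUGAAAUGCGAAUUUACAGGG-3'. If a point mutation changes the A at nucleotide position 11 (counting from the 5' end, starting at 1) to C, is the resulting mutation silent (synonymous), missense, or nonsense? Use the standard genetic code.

missense

Position 11 falls in codon 4: GAA → Glu.
After the substitution the codon is GCA → Ala.
Glu ≠ Ala, so this is a missense mutation.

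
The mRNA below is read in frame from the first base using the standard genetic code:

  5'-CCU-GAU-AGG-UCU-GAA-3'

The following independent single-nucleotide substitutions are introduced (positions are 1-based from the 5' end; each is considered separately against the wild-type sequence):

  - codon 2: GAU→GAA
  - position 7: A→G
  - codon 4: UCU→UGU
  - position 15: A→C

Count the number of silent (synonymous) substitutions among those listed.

Codon 2: GAU (Asp) → GAA (Glu) — missense.
Codon 3: AGG (Arg) → GGG (Gly) — missense.
Codon 4: UCU (Ser) → UGU (Cys) — missense.
Codon 5: GAA (Glu) → GAC (Asp) — missense.
Synonymous: 0 of 4.

0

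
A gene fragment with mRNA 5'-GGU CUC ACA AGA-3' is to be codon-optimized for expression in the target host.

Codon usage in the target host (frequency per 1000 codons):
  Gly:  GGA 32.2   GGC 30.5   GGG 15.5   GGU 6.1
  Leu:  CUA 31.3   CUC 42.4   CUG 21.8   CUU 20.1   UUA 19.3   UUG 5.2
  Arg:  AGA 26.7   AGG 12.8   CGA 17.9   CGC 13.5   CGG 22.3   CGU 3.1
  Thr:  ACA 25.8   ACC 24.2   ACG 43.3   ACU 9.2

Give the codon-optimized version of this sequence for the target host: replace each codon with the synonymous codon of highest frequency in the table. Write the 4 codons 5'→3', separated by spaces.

GGA CUC ACG AGA

Codon 1 (Gly): best is GGA at 32.2.
Codon 2 (Leu): best is CUC at 42.4.
Codon 3 (Thr): best is ACG at 43.3.
Codon 4 (Arg): best is AGA at 26.7.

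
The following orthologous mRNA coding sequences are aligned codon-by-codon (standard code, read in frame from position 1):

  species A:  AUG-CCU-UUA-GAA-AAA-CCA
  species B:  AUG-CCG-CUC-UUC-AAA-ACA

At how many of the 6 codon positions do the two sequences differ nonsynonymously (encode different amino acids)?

Codon 1: AUG Met / AUG Met — identical.
Codon 2: CCU Pro / CCG Pro — synonymous.
Codon 3: UUA Leu / CUC Leu — synonymous.
Codon 4: GAA Glu / UUC Phe — nonsynonymous.
Codon 5: AAA Lys / AAA Lys — identical.
Codon 6: CCA Pro / ACA Thr — nonsynonymous.
Nonsynonymous differences: 2.

2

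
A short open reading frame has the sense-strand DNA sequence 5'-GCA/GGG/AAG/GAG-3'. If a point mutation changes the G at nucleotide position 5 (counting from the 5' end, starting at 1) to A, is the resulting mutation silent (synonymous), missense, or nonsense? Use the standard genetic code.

Position 5 falls in codon 2: GGG → Gly.
After the substitution the codon is GAG → Glu.
Gly ≠ Glu, so this is a missense mutation.

missense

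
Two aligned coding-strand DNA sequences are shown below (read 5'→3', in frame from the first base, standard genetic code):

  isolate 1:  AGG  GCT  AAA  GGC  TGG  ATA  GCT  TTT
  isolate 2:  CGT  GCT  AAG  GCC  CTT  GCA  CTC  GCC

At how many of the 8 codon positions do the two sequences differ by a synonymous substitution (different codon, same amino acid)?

2

Codon 1: AGG Arg / CGT Arg — synonymous.
Codon 2: GCT Ala / GCT Ala — identical.
Codon 3: AAA Lys / AAG Lys — synonymous.
Codon 4: GGC Gly / GCC Ala — nonsynonymous.
Codon 5: TGG Trp / CTT Leu — nonsynonymous.
Codon 6: ATA Ile / GCA Ala — nonsynonymous.
Codon 7: GCT Ala / CTC Leu — nonsynonymous.
Codon 8: TTT Phe / GCC Ala — nonsynonymous.
Synonymous differences: 2.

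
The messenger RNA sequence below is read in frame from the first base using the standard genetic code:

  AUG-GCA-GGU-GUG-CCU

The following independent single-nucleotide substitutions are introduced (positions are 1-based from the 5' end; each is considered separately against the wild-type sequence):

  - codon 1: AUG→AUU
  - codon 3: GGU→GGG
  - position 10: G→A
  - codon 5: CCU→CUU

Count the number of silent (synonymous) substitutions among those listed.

1

Codon 1: AUG (Met) → AUU (Ile) — missense.
Codon 3: GGU (Gly) → GGG (Gly) — synonymous.
Codon 4: GUG (Val) → AUG (Met) — missense.
Codon 5: CCU (Pro) → CUU (Leu) — missense.
Synonymous: 1 of 4.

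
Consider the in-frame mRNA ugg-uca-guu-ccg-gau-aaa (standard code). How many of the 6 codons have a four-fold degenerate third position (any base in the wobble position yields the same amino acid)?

Codon 1 UGG (Trp): third position 1-fold.
Codon 2 UCA (Ser): third position 4-fold.
Codon 3 GUU (Val): third position 4-fold.
Codon 4 CCG (Pro): third position 4-fold.
Codon 5 GAU (Asp): third position 2-fold.
Codon 6 AAA (Lys): third position 2-fold.
Four-fold degenerate third positions: 3.

3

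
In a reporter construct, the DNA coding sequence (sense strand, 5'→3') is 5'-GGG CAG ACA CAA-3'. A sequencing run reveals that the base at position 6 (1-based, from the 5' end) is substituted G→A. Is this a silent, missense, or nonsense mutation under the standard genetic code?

Position 6 falls in codon 2: CAG → Gln.
After the substitution the codon is CAA → Gln.
Both encode Gln, so the change is synonymous.

silent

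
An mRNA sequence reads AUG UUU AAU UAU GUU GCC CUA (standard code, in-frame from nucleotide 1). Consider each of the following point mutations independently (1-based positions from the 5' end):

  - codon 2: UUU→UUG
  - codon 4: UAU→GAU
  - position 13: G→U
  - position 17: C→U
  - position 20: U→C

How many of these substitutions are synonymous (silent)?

Codon 2: UUU (Phe) → UUG (Leu) — missense.
Codon 4: UAU (Tyr) → GAU (Asp) — missense.
Codon 5: GUU (Val) → UUU (Phe) — missense.
Codon 6: GCC (Ala) → GUC (Val) — missense.
Codon 7: CUA (Leu) → CCA (Pro) — missense.
Synonymous: 0 of 5.

0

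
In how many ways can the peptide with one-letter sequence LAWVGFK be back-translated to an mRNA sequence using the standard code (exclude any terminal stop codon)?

1536

Leu: 6 codons.
Ala: 4 codons.
Trp: 1 codon.
Val: 4 codons.
Gly: 4 codons.
Phe: 2 codons.
Lys: 2 codons.
6 × 4 × 1 × 4 × 4 × 2 × 2 = 1536.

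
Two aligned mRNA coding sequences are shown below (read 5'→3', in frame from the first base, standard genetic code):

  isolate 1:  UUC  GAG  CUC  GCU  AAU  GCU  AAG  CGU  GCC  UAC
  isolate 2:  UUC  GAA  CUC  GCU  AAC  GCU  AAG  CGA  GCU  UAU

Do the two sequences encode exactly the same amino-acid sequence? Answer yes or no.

yes

Codon 1: UUC Phe / UUC Phe — identical.
Codon 2: GAG Glu / GAA Glu — synonymous.
Codon 3: CUC Leu / CUC Leu — identical.
Codon 4: GCU Ala / GCU Ala — identical.
Codon 5: AAU Asn / AAC Asn — synonymous.
Codon 6: GCU Ala / GCU Ala — identical.
Codon 7: AAG Lys / AAG Lys — identical.
Codon 8: CGU Arg / CGA Arg — synonymous.
Codon 9: GCC Ala / GCU Ala — synonymous.
Codon 10: UAC Tyr / UAU Tyr — synonymous.
Nonsynonymous differences: 0 → same protein.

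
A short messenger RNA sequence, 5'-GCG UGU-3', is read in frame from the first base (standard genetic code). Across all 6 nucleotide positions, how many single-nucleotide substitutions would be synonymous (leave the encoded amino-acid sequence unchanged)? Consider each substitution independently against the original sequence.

Codon 1 (GCG, Ala): 3 synonymous substitutions.
Codon 2 (UGU, Cys): 1 synonymous substitution.
Total: 3 + 1 = 4.

4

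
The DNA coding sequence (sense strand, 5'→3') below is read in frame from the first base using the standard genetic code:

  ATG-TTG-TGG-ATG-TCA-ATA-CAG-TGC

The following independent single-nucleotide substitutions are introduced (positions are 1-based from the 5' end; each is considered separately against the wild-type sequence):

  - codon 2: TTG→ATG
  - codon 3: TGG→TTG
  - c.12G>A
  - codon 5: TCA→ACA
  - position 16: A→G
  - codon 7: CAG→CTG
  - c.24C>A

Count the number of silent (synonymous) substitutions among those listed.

Codon 2: TTG (Leu) → ATG (Met) — missense.
Codon 3: TGG (Trp) → TTG (Leu) — missense.
Codon 4: ATG (Met) → ATA (Ile) — missense.
Codon 5: TCA (Ser) → ACA (Thr) — missense.
Codon 6: ATA (Ile) → GTA (Val) — missense.
Codon 7: CAG (Gln) → CTG (Leu) — missense.
Codon 8: TGC (Cys) → TGA (Stop) — nonsense.
Synonymous: 0 of 7.

0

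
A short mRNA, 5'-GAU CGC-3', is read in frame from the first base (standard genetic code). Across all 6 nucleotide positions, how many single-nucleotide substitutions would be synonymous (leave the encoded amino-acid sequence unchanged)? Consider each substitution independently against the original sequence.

4

Codon 1 (GAU, Asp): 1 synonymous substitution.
Codon 2 (CGC, Arg): 3 synonymous substitutions.
Total: 1 + 3 = 4.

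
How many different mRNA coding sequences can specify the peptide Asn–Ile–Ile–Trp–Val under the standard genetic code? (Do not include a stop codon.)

Asn: 2 codons.
Ile: 3 codons.
Ile: 3 codons.
Trp: 1 codon.
Val: 4 codons.
2 × 3 × 3 × 1 × 4 = 72.

72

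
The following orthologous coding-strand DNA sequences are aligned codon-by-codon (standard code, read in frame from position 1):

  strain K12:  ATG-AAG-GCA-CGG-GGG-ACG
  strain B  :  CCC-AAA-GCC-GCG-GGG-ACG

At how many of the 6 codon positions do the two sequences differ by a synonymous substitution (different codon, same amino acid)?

2

Codon 1: ATG Met / CCC Pro — nonsynonymous.
Codon 2: AAG Lys / AAA Lys — synonymous.
Codon 3: GCA Ala / GCC Ala — synonymous.
Codon 4: CGG Arg / GCG Ala — nonsynonymous.
Codon 5: GGG Gly / GGG Gly — identical.
Codon 6: ACG Thr / ACG Thr — identical.
Synonymous differences: 2.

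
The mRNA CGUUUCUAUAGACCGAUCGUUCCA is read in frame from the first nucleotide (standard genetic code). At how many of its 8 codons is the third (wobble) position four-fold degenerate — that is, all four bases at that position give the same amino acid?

4

Codon 1 CGU (Arg): third position 4-fold.
Codon 2 UUC (Phe): third position 2-fold.
Codon 3 UAU (Tyr): third position 2-fold.
Codon 4 AGA (Arg): third position 2-fold.
Codon 5 CCG (Pro): third position 4-fold.
Codon 6 AUC (Ile): third position 3-fold.
Codon 7 GUU (Val): third position 4-fold.
Codon 8 CCA (Pro): third position 4-fold.
Four-fold degenerate third positions: 4.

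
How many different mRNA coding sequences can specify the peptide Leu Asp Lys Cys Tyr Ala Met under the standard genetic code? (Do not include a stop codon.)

Leu: 6 codons.
Asp: 2 codons.
Lys: 2 codons.
Cys: 2 codons.
Tyr: 2 codons.
Ala: 4 codons.
Met: 1 codon.
6 × 2 × 2 × 2 × 2 × 4 × 1 = 384.

384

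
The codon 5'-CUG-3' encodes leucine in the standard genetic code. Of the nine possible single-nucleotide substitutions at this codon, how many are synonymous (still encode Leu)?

Position 1: UUG → 1 synonymous.
Position 2: none → 0 synonymous.
Position 3: CUU, CUC, CUA → 3 synonymous.
Total: 1 + 0 + 3 = 4.

4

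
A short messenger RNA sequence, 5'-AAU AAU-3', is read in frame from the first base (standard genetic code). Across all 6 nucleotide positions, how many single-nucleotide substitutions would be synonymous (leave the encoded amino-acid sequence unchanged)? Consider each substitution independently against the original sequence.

Codon 1 (AAU, Asn): 1 synonymous substitution.
Codon 2 (AAU, Asn): 1 synonymous substitution.
Total: 1 + 1 = 2.

2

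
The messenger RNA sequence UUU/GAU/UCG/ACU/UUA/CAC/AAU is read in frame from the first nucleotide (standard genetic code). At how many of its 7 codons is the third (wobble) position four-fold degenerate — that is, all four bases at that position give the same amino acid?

2

Codon 1 UUU (Phe): third position 2-fold.
Codon 2 GAU (Asp): third position 2-fold.
Codon 3 UCG (Ser): third position 4-fold.
Codon 4 ACU (Thr): third position 4-fold.
Codon 5 UUA (Leu): third position 2-fold.
Codon 6 CAC (His): third position 2-fold.
Codon 7 AAU (Asn): third position 2-fold.
Four-fold degenerate third positions: 2.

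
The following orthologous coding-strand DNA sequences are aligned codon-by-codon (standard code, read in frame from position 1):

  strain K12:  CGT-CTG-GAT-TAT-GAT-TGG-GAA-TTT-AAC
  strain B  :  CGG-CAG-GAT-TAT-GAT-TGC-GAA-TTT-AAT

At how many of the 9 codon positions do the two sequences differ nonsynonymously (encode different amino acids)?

2

Codon 1: CGT Arg / CGG Arg — synonymous.
Codon 2: CTG Leu / CAG Gln — nonsynonymous.
Codon 3: GAT Asp / GAT Asp — identical.
Codon 4: TAT Tyr / TAT Tyr — identical.
Codon 5: GAT Asp / GAT Asp — identical.
Codon 6: TGG Trp / TGC Cys — nonsynonymous.
Codon 7: GAA Glu / GAA Glu — identical.
Codon 8: TTT Phe / TTT Phe — identical.
Codon 9: AAC Asn / AAT Asn — synonymous.
Nonsynonymous differences: 2.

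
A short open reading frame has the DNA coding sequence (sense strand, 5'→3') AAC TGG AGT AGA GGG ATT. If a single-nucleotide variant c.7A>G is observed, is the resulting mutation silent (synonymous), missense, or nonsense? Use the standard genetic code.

missense

Position 7 falls in codon 3: AGT → Ser.
After the substitution the codon is GGT → Gly.
Ser ≠ Gly, so this is a missense mutation.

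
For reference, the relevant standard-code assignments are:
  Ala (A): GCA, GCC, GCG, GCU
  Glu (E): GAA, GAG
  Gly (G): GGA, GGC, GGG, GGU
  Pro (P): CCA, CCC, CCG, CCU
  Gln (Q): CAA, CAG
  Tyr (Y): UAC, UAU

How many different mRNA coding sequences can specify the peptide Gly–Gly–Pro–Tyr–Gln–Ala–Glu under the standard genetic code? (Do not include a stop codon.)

2048

Gly: 4 codons.
Gly: 4 codons.
Pro: 4 codons.
Tyr: 2 codons.
Gln: 2 codons.
Ala: 4 codons.
Glu: 2 codons.
4 × 4 × 4 × 2 × 2 × 4 × 2 = 2048.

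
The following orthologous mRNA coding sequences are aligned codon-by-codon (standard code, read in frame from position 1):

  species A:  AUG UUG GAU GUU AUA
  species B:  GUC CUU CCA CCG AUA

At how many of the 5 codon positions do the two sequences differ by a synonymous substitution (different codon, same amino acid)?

Codon 1: AUG Met / GUC Val — nonsynonymous.
Codon 2: UUG Leu / CUU Leu — synonymous.
Codon 3: GAU Asp / CCA Pro — nonsynonymous.
Codon 4: GUU Val / CCG Pro — nonsynonymous.
Codon 5: AUA Ile / AUA Ile — identical.
Synonymous differences: 1.

1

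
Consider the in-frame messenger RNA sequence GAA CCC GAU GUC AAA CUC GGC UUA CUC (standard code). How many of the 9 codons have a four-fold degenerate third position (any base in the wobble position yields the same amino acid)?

5

Codon 1 GAA (Glu): third position 2-fold.
Codon 2 CCC (Pro): third position 4-fold.
Codon 3 GAU (Asp): third position 2-fold.
Codon 4 GUC (Val): third position 4-fold.
Codon 5 AAA (Lys): third position 2-fold.
Codon 6 CUC (Leu): third position 4-fold.
Codon 7 GGC (Gly): third position 4-fold.
Codon 8 UUA (Leu): third position 2-fold.
Codon 9 CUC (Leu): third position 4-fold.
Four-fold degenerate third positions: 5.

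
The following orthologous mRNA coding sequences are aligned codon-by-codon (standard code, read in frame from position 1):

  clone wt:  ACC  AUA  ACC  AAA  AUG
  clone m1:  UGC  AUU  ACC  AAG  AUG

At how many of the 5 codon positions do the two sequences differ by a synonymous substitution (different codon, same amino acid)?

Codon 1: ACC Thr / UGC Cys — nonsynonymous.
Codon 2: AUA Ile / AUU Ile — synonymous.
Codon 3: ACC Thr / ACC Thr — identical.
Codon 4: AAA Lys / AAG Lys — synonymous.
Codon 5: AUG Met / AUG Met — identical.
Synonymous differences: 2.

2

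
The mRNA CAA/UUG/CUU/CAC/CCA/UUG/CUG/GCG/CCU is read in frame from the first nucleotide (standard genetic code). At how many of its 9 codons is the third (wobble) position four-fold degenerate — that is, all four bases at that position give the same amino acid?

5

Codon 1 CAA (Gln): third position 2-fold.
Codon 2 UUG (Leu): third position 2-fold.
Codon 3 CUU (Leu): third position 4-fold.
Codon 4 CAC (His): third position 2-fold.
Codon 5 CCA (Pro): third position 4-fold.
Codon 6 UUG (Leu): third position 2-fold.
Codon 7 CUG (Leu): third position 4-fold.
Codon 8 GCG (Ala): third position 4-fold.
Codon 9 CCU (Pro): third position 4-fold.
Four-fold degenerate third positions: 5.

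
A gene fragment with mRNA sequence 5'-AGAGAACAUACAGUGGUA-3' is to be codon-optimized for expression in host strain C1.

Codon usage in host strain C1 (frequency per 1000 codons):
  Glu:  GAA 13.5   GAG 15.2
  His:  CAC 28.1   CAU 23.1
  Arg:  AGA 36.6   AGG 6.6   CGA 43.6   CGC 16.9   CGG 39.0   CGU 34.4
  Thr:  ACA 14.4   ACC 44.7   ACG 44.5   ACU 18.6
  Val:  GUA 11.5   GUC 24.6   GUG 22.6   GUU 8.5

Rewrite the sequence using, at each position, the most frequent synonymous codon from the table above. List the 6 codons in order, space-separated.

Codon 1 (Arg): best is CGA at 43.6.
Codon 2 (Glu): best is GAG at 15.2.
Codon 3 (His): best is CAC at 28.1.
Codon 4 (Thr): best is ACC at 44.7.
Codon 5 (Val): best is GUC at 24.6.
Codon 6 (Val): best is GUC at 24.6.

CGA GAG CAC ACC GUC GUC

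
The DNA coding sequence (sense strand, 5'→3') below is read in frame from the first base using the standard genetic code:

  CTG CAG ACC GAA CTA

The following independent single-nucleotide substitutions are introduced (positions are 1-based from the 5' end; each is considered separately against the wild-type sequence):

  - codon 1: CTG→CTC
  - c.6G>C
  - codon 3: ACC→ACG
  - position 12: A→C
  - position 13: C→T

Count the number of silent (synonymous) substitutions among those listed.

3

Codon 1: CTG (Leu) → CTC (Leu) — synonymous.
Codon 2: CAG (Gln) → CAC (His) — missense.
Codon 3: ACC (Thr) → ACG (Thr) — synonymous.
Codon 4: GAA (Glu) → GAC (Asp) — missense.
Codon 5: CTA (Leu) → TTA (Leu) — synonymous.
Synonymous: 3 of 5.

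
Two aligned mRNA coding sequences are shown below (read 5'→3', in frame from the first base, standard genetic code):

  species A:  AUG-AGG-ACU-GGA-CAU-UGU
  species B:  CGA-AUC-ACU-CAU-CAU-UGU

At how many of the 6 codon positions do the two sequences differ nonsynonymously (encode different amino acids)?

Codon 1: AUG Met / CGA Arg — nonsynonymous.
Codon 2: AGG Arg / AUC Ile — nonsynonymous.
Codon 3: ACU Thr / ACU Thr — identical.
Codon 4: GGA Gly / CAU His — nonsynonymous.
Codon 5: CAU His / CAU His — identical.
Codon 6: UGU Cys / UGU Cys — identical.
Nonsynonymous differences: 3.

3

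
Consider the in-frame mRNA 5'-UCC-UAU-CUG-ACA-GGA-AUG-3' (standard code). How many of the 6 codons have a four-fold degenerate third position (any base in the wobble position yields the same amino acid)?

4

Codon 1 UCC (Ser): third position 4-fold.
Codon 2 UAU (Tyr): third position 2-fold.
Codon 3 CUG (Leu): third position 4-fold.
Codon 4 ACA (Thr): third position 4-fold.
Codon 5 GGA (Gly): third position 4-fold.
Codon 6 AUG (Met): third position 1-fold.
Four-fold degenerate third positions: 4.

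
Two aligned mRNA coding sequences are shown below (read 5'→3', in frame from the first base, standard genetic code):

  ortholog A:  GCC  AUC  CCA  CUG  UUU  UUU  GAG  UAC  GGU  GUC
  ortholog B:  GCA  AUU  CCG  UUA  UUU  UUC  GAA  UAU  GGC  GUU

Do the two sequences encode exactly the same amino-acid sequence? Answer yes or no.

Codon 1: GCC Ala / GCA Ala — synonymous.
Codon 2: AUC Ile / AUU Ile — synonymous.
Codon 3: CCA Pro / CCG Pro — synonymous.
Codon 4: CUG Leu / UUA Leu — synonymous.
Codon 5: UUU Phe / UUU Phe — identical.
Codon 6: UUU Phe / UUC Phe — synonymous.
Codon 7: GAG Glu / GAA Glu — synonymous.
Codon 8: UAC Tyr / UAU Tyr — synonymous.
Codon 9: GGU Gly / GGC Gly — synonymous.
Codon 10: GUC Val / GUU Val — synonymous.
Nonsynonymous differences: 0 → same protein.

yes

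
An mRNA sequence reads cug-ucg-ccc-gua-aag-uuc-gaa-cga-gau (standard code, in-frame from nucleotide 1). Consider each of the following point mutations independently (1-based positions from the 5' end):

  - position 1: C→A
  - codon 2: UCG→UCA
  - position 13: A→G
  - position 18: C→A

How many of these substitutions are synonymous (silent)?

Codon 1: CUG (Leu) → AUG (Met) — missense.
Codon 2: UCG (Ser) → UCA (Ser) — synonymous.
Codon 5: AAG (Lys) → GAG (Glu) — missense.
Codon 6: UUC (Phe) → UUA (Leu) — missense.
Synonymous: 1 of 4.

1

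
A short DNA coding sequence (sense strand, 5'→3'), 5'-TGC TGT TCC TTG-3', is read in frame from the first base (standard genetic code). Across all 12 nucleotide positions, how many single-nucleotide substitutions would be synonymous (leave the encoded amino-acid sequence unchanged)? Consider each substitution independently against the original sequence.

Codon 1 (TGC, Cys): 1 synonymous substitution.
Codon 2 (TGT, Cys): 1 synonymous substitution.
Codon 3 (TCC, Ser): 3 synonymous substitutions.
Codon 4 (TTG, Leu): 2 synonymous substitutions.
Total: 1 + 1 + 3 + 2 = 7.

7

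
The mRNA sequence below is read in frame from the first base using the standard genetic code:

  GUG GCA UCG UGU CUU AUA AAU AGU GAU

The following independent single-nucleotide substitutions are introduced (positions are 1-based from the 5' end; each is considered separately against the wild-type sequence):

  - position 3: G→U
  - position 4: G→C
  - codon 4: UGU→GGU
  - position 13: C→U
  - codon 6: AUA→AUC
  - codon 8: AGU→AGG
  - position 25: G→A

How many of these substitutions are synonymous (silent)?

Codon 1: GUG (Val) → GUU (Val) — synonymous.
Codon 2: GCA (Ala) → CCA (Pro) — missense.
Codon 4: UGU (Cys) → GGU (Gly) — missense.
Codon 5: CUU (Leu) → UUU (Phe) — missense.
Codon 6: AUA (Ile) → AUC (Ile) — synonymous.
Codon 8: AGU (Ser) → AGG (Arg) — missense.
Codon 9: GAU (Asp) → AAU (Asn) — missense.
Synonymous: 2 of 7.

2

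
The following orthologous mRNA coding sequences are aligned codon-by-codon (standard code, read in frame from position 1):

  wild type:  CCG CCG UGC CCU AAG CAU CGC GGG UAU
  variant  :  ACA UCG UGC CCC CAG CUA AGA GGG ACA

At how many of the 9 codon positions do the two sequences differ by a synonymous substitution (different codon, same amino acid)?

2

Codon 1: CCG Pro / ACA Thr — nonsynonymous.
Codon 2: CCG Pro / UCG Ser — nonsynonymous.
Codon 3: UGC Cys / UGC Cys — identical.
Codon 4: CCU Pro / CCC Pro — synonymous.
Codon 5: AAG Lys / CAG Gln — nonsynonymous.
Codon 6: CAU His / CUA Leu — nonsynonymous.
Codon 7: CGC Arg / AGA Arg — synonymous.
Codon 8: GGG Gly / GGG Gly — identical.
Codon 9: UAU Tyr / ACA Thr — nonsynonymous.
Synonymous differences: 2.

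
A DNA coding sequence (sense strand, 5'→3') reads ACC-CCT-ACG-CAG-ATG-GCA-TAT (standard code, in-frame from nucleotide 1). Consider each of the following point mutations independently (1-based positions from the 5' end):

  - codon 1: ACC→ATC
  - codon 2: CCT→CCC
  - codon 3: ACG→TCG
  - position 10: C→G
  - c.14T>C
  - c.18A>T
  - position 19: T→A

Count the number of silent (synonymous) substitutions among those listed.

Codon 1: ACC (Thr) → ATC (Ile) — missense.
Codon 2: CCT (Pro) → CCC (Pro) — synonymous.
Codon 3: ACG (Thr) → TCG (Ser) — missense.
Codon 4: CAG (Gln) → GAG (Glu) — missense.
Codon 5: ATG (Met) → ACG (Thr) — missense.
Codon 6: GCA (Ala) → GCT (Ala) — synonymous.
Codon 7: TAT (Tyr) → AAT (Asn) — missense.
Synonymous: 2 of 7.

2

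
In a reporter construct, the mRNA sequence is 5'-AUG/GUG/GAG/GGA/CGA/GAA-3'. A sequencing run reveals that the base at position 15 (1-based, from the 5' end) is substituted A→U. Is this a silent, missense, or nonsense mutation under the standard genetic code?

silent

Position 15 falls in codon 5: CGA → Arg.
After the substitution the codon is CGU → Arg.
Both encode Arg, so the change is synonymous.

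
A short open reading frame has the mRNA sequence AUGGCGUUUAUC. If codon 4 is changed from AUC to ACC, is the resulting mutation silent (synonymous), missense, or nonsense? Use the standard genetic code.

missense

Position 11 falls in codon 4: AUC → Ile.
After the substitution the codon is ACC → Thr.
Ile ≠ Thr, so this is a missense mutation.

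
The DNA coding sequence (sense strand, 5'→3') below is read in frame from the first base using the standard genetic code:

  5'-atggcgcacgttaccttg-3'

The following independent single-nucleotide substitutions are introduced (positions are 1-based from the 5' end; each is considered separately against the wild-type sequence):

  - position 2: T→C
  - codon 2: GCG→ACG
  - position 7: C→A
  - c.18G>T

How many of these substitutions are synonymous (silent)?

Codon 1: ATG (Met) → ACG (Thr) — missense.
Codon 2: GCG (Ala) → ACG (Thr) — missense.
Codon 3: CAC (His) → AAC (Asn) — missense.
Codon 6: TTG (Leu) → TTT (Phe) — missense.
Synonymous: 0 of 4.

0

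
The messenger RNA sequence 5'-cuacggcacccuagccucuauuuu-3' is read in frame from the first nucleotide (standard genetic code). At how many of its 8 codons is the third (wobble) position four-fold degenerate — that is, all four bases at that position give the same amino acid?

Codon 1 CUA (Leu): third position 4-fold.
Codon 2 CGG (Arg): third position 4-fold.
Codon 3 CAC (His): third position 2-fold.
Codon 4 CCU (Pro): third position 4-fold.
Codon 5 AGC (Ser): third position 2-fold.
Codon 6 CUC (Leu): third position 4-fold.
Codon 7 UAU (Tyr): third position 2-fold.
Codon 8 UUU (Phe): third position 2-fold.
Four-fold degenerate third positions: 4.

4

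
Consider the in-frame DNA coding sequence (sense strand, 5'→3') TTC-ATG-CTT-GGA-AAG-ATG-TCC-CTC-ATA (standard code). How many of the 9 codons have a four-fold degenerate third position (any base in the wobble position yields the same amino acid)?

Codon 1 TTC (Phe): third position 2-fold.
Codon 2 ATG (Met): third position 1-fold.
Codon 3 CTT (Leu): third position 4-fold.
Codon 4 GGA (Gly): third position 4-fold.
Codon 5 AAG (Lys): third position 2-fold.
Codon 6 ATG (Met): third position 1-fold.
Codon 7 TCC (Ser): third position 4-fold.
Codon 8 CTC (Leu): third position 4-fold.
Codon 9 ATA (Ile): third position 3-fold.
Four-fold degenerate third positions: 4.

4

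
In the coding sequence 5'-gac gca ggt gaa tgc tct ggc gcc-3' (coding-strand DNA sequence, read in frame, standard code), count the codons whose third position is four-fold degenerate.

Codon 1 GAC (Asp): third position 2-fold.
Codon 2 GCA (Ala): third position 4-fold.
Codon 3 GGT (Gly): third position 4-fold.
Codon 4 GAA (Glu): third position 2-fold.
Codon 5 TGC (Cys): third position 2-fold.
Codon 6 TCT (Ser): third position 4-fold.
Codon 7 GGC (Gly): third position 4-fold.
Codon 8 GCC (Ala): third position 4-fold.
Four-fold degenerate third positions: 5.

5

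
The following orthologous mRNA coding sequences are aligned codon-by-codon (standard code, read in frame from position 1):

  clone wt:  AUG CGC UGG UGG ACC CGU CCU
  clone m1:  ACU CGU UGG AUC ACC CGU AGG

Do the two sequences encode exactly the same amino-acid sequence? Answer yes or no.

no

Codon 1: AUG Met / ACU Thr — nonsynonymous.
Codon 2: CGC Arg / CGU Arg — synonymous.
Codon 3: UGG Trp / UGG Trp — identical.
Codon 4: UGG Trp / AUC Ile — nonsynonymous.
Codon 5: ACC Thr / ACC Thr — identical.
Codon 6: CGU Arg / CGU Arg — identical.
Codon 7: CCU Pro / AGG Arg — nonsynonymous.
Nonsynonymous differences: 3 → different protein.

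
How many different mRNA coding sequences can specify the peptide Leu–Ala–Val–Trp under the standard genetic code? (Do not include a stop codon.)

Leu: 6 codons.
Ala: 4 codons.
Val: 4 codons.
Trp: 1 codon.
6 × 4 × 4 × 1 = 96.

96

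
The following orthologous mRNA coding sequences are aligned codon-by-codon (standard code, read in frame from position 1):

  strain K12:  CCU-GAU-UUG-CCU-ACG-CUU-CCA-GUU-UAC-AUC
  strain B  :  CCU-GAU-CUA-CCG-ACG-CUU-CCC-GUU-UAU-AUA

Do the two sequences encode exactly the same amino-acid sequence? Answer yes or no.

Codon 1: CCU Pro / CCU Pro — identical.
Codon 2: GAU Asp / GAU Asp — identical.
Codon 3: UUG Leu / CUA Leu — synonymous.
Codon 4: CCU Pro / CCG Pro — synonymous.
Codon 5: ACG Thr / ACG Thr — identical.
Codon 6: CUU Leu / CUU Leu — identical.
Codon 7: CCA Pro / CCC Pro — synonymous.
Codon 8: GUU Val / GUU Val — identical.
Codon 9: UAC Tyr / UAU Tyr — synonymous.
Codon 10: AUC Ile / AUA Ile — synonymous.
Nonsynonymous differences: 0 → same protein.

yes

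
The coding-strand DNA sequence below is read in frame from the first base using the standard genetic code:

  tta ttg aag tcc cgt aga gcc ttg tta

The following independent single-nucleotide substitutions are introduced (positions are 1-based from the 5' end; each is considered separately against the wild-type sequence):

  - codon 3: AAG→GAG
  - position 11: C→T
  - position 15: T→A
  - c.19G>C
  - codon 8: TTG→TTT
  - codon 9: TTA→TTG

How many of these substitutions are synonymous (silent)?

2

Codon 3: AAG (Lys) → GAG (Glu) — missense.
Codon 4: TCC (Ser) → TTC (Phe) — missense.
Codon 5: CGT (Arg) → CGA (Arg) — synonymous.
Codon 7: GCC (Ala) → CCC (Pro) — missense.
Codon 8: TTG (Leu) → TTT (Phe) — missense.
Codon 9: TTA (Leu) → TTG (Leu) — synonymous.
Synonymous: 2 of 6.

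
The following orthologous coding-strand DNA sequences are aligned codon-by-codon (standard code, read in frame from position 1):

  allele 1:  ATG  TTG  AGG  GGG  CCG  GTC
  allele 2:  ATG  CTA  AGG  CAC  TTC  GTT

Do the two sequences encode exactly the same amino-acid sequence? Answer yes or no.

no

Codon 1: ATG Met / ATG Met — identical.
Codon 2: TTG Leu / CTA Leu — synonymous.
Codon 3: AGG Arg / AGG Arg — identical.
Codon 4: GGG Gly / CAC His — nonsynonymous.
Codon 5: CCG Pro / TTC Phe — nonsynonymous.
Codon 6: GTC Val / GTT Val — synonymous.
Nonsynonymous differences: 2 → different protein.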